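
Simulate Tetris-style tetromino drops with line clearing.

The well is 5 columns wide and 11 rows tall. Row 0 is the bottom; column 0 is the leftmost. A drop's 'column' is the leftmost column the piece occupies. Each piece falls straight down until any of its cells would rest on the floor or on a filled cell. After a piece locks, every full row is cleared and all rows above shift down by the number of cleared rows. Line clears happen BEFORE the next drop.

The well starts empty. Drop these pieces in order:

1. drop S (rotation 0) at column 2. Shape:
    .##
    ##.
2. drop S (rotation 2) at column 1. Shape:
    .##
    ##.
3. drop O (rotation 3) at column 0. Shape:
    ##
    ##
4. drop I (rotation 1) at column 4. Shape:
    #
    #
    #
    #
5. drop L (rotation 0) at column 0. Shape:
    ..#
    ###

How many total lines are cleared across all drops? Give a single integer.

Answer: 1

Derivation:
Drop 1: S rot0 at col 2 lands with bottom-row=0; cleared 0 line(s) (total 0); column heights now [0 0 1 2 2], max=2
Drop 2: S rot2 at col 1 lands with bottom-row=1; cleared 0 line(s) (total 0); column heights now [0 2 3 3 2], max=3
Drop 3: O rot3 at col 0 lands with bottom-row=2; cleared 0 line(s) (total 0); column heights now [4 4 3 3 2], max=4
Drop 4: I rot1 at col 4 lands with bottom-row=2; cleared 1 line(s) (total 1); column heights now [3 3 2 2 5], max=5
Drop 5: L rot0 at col 0 lands with bottom-row=3; cleared 0 line(s) (total 1); column heights now [4 4 5 2 5], max=5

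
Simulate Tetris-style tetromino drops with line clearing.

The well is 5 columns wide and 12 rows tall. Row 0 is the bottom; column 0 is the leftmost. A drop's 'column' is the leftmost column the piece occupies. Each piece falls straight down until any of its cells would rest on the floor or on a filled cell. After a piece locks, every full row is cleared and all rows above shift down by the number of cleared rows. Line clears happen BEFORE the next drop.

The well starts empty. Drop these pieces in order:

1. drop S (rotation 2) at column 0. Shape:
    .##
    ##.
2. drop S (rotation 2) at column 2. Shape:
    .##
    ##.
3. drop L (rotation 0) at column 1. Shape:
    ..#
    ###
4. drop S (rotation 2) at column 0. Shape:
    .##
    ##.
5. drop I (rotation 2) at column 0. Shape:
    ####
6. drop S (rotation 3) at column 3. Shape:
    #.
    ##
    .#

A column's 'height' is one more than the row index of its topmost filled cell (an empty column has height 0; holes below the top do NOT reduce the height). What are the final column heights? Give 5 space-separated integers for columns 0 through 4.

Drop 1: S rot2 at col 0 lands with bottom-row=0; cleared 0 line(s) (total 0); column heights now [1 2 2 0 0], max=2
Drop 2: S rot2 at col 2 lands with bottom-row=2; cleared 0 line(s) (total 0); column heights now [1 2 3 4 4], max=4
Drop 3: L rot0 at col 1 lands with bottom-row=4; cleared 0 line(s) (total 0); column heights now [1 5 5 6 4], max=6
Drop 4: S rot2 at col 0 lands with bottom-row=5; cleared 0 line(s) (total 0); column heights now [6 7 7 6 4], max=7
Drop 5: I rot2 at col 0 lands with bottom-row=7; cleared 0 line(s) (total 0); column heights now [8 8 8 8 4], max=8
Drop 6: S rot3 at col 3 lands with bottom-row=7; cleared 1 line(s) (total 1); column heights now [6 7 7 9 8], max=9

Answer: 6 7 7 9 8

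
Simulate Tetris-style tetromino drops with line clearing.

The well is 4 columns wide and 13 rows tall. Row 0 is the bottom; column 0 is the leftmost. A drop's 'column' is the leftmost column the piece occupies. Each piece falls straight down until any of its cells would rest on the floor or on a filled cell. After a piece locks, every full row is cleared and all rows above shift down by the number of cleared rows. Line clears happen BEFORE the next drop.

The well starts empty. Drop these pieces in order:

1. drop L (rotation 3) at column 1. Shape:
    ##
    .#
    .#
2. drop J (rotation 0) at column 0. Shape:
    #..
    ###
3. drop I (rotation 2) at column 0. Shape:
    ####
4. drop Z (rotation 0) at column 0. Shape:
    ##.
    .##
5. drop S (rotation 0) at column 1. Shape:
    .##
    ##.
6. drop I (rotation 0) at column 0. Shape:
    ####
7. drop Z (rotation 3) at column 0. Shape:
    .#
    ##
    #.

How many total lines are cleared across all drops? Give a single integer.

Answer: 3

Derivation:
Drop 1: L rot3 at col 1 lands with bottom-row=0; cleared 0 line(s) (total 0); column heights now [0 3 3 0], max=3
Drop 2: J rot0 at col 0 lands with bottom-row=3; cleared 0 line(s) (total 0); column heights now [5 4 4 0], max=5
Drop 3: I rot2 at col 0 lands with bottom-row=5; cleared 1 line(s) (total 1); column heights now [5 4 4 0], max=5
Drop 4: Z rot0 at col 0 lands with bottom-row=4; cleared 0 line(s) (total 1); column heights now [6 6 5 0], max=6
Drop 5: S rot0 at col 1 lands with bottom-row=6; cleared 0 line(s) (total 1); column heights now [6 7 8 8], max=8
Drop 6: I rot0 at col 0 lands with bottom-row=8; cleared 1 line(s) (total 2); column heights now [6 7 8 8], max=8
Drop 7: Z rot3 at col 0 lands with bottom-row=6; cleared 1 line(s) (total 3); column heights now [7 8 7 0], max=8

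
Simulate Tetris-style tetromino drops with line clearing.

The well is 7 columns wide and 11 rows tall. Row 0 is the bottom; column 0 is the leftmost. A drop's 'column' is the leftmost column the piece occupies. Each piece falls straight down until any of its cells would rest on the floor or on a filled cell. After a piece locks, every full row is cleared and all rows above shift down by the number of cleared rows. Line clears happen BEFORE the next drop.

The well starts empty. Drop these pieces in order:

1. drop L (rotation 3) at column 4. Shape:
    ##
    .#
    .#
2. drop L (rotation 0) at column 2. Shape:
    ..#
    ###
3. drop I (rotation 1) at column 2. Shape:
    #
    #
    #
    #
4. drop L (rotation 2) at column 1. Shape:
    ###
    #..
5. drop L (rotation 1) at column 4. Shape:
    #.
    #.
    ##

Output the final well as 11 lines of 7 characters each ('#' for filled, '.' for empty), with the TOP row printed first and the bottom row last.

Answer: .......
.......
.###...
.##.#..
..#.#..
..#.##.
..#.#..
..###..
....##.
.....#.
.....#.

Derivation:
Drop 1: L rot3 at col 4 lands with bottom-row=0; cleared 0 line(s) (total 0); column heights now [0 0 0 0 3 3 0], max=3
Drop 2: L rot0 at col 2 lands with bottom-row=3; cleared 0 line(s) (total 0); column heights now [0 0 4 4 5 3 0], max=5
Drop 3: I rot1 at col 2 lands with bottom-row=4; cleared 0 line(s) (total 0); column heights now [0 0 8 4 5 3 0], max=8
Drop 4: L rot2 at col 1 lands with bottom-row=7; cleared 0 line(s) (total 0); column heights now [0 9 9 9 5 3 0], max=9
Drop 5: L rot1 at col 4 lands with bottom-row=5; cleared 0 line(s) (total 0); column heights now [0 9 9 9 8 6 0], max=9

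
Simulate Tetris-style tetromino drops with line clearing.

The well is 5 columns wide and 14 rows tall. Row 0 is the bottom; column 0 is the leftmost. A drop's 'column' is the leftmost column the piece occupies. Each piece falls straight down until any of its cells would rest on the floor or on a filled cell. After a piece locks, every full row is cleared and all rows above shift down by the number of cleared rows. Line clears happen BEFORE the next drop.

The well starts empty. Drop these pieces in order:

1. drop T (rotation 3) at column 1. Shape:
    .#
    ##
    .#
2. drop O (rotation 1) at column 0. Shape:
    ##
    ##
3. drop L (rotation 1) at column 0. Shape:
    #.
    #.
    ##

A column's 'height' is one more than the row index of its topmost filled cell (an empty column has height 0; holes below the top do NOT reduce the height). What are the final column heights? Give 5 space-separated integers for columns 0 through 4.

Drop 1: T rot3 at col 1 lands with bottom-row=0; cleared 0 line(s) (total 0); column heights now [0 2 3 0 0], max=3
Drop 2: O rot1 at col 0 lands with bottom-row=2; cleared 0 line(s) (total 0); column heights now [4 4 3 0 0], max=4
Drop 3: L rot1 at col 0 lands with bottom-row=4; cleared 0 line(s) (total 0); column heights now [7 5 3 0 0], max=7

Answer: 7 5 3 0 0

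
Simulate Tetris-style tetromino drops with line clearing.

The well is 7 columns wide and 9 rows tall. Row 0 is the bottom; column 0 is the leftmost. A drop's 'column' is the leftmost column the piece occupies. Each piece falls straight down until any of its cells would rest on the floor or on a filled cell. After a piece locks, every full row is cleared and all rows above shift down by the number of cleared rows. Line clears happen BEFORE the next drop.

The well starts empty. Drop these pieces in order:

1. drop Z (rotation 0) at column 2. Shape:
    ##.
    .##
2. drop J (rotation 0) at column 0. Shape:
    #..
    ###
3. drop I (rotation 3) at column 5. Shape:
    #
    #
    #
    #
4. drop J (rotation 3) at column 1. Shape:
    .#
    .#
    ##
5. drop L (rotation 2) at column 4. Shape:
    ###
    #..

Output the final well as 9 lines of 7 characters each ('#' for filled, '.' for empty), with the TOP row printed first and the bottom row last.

Answer: .......
.......
.......
..#....
..#.###
###.##.
###..#.
..##.#.
...###.

Derivation:
Drop 1: Z rot0 at col 2 lands with bottom-row=0; cleared 0 line(s) (total 0); column heights now [0 0 2 2 1 0 0], max=2
Drop 2: J rot0 at col 0 lands with bottom-row=2; cleared 0 line(s) (total 0); column heights now [4 3 3 2 1 0 0], max=4
Drop 3: I rot3 at col 5 lands with bottom-row=0; cleared 0 line(s) (total 0); column heights now [4 3 3 2 1 4 0], max=4
Drop 4: J rot3 at col 1 lands with bottom-row=3; cleared 0 line(s) (total 0); column heights now [4 4 6 2 1 4 0], max=6
Drop 5: L rot2 at col 4 lands with bottom-row=3; cleared 0 line(s) (total 0); column heights now [4 4 6 2 5 5 5], max=6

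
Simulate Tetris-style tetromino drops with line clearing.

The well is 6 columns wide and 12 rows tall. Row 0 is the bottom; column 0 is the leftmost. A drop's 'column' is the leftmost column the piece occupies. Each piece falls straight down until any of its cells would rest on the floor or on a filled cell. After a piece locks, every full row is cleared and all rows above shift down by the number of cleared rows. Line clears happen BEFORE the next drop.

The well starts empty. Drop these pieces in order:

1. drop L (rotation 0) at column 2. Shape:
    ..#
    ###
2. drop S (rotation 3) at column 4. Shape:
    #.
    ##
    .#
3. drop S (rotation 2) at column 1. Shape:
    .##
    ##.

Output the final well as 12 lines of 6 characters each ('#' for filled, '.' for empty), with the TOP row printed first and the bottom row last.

Answer: ......
......
......
......
......
......
......
......
....#.
..####
.##.##
..###.

Derivation:
Drop 1: L rot0 at col 2 lands with bottom-row=0; cleared 0 line(s) (total 0); column heights now [0 0 1 1 2 0], max=2
Drop 2: S rot3 at col 4 lands with bottom-row=1; cleared 0 line(s) (total 0); column heights now [0 0 1 1 4 3], max=4
Drop 3: S rot2 at col 1 lands with bottom-row=1; cleared 0 line(s) (total 0); column heights now [0 2 3 3 4 3], max=4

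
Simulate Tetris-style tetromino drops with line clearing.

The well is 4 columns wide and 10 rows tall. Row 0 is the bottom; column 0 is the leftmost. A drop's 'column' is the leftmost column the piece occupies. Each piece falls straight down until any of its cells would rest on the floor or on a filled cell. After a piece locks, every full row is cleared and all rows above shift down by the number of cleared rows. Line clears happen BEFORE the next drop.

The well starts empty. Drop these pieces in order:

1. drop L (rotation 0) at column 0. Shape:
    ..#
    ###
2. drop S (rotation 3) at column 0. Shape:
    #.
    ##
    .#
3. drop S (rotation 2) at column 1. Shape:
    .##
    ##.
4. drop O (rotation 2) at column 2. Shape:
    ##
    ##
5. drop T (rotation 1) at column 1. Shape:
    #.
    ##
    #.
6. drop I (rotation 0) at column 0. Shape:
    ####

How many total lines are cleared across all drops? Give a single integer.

Drop 1: L rot0 at col 0 lands with bottom-row=0; cleared 0 line(s) (total 0); column heights now [1 1 2 0], max=2
Drop 2: S rot3 at col 0 lands with bottom-row=1; cleared 0 line(s) (total 0); column heights now [4 3 2 0], max=4
Drop 3: S rot2 at col 1 lands with bottom-row=3; cleared 0 line(s) (total 0); column heights now [4 4 5 5], max=5
Drop 4: O rot2 at col 2 lands with bottom-row=5; cleared 0 line(s) (total 0); column heights now [4 4 7 7], max=7
Drop 5: T rot1 at col 1 lands with bottom-row=6; cleared 0 line(s) (total 0); column heights now [4 9 8 7], max=9
Drop 6: I rot0 at col 0 lands with bottom-row=9; cleared 1 line(s) (total 1); column heights now [4 9 8 7], max=9

Answer: 1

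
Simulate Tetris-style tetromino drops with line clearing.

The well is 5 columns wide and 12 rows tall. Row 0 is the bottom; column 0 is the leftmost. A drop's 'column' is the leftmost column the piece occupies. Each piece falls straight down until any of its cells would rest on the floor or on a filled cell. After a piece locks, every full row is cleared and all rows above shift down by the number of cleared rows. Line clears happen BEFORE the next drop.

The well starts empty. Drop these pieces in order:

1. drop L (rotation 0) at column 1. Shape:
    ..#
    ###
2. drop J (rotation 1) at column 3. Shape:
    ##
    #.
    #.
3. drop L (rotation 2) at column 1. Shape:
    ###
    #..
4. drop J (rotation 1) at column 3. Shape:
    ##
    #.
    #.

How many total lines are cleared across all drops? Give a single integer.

Answer: 0

Derivation:
Drop 1: L rot0 at col 1 lands with bottom-row=0; cleared 0 line(s) (total 0); column heights now [0 1 1 2 0], max=2
Drop 2: J rot1 at col 3 lands with bottom-row=2; cleared 0 line(s) (total 0); column heights now [0 1 1 5 5], max=5
Drop 3: L rot2 at col 1 lands with bottom-row=4; cleared 0 line(s) (total 0); column heights now [0 6 6 6 5], max=6
Drop 4: J rot1 at col 3 lands with bottom-row=6; cleared 0 line(s) (total 0); column heights now [0 6 6 9 9], max=9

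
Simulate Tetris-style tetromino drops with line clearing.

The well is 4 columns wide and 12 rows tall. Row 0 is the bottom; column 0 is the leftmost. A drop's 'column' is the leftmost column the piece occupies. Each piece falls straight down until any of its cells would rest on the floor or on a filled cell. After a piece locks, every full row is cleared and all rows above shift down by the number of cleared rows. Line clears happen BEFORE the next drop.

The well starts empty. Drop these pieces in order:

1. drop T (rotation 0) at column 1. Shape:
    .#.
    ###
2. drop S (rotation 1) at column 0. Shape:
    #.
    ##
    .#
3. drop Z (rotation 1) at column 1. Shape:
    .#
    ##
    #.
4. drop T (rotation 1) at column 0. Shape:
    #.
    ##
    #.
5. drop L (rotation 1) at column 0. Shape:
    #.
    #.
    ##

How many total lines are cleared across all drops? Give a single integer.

Drop 1: T rot0 at col 1 lands with bottom-row=0; cleared 0 line(s) (total 0); column heights now [0 1 2 1], max=2
Drop 2: S rot1 at col 0 lands with bottom-row=1; cleared 0 line(s) (total 0); column heights now [4 3 2 1], max=4
Drop 3: Z rot1 at col 1 lands with bottom-row=3; cleared 0 line(s) (total 0); column heights now [4 5 6 1], max=6
Drop 4: T rot1 at col 0 lands with bottom-row=4; cleared 0 line(s) (total 0); column heights now [7 6 6 1], max=7
Drop 5: L rot1 at col 0 lands with bottom-row=7; cleared 0 line(s) (total 0); column heights now [10 8 6 1], max=10

Answer: 0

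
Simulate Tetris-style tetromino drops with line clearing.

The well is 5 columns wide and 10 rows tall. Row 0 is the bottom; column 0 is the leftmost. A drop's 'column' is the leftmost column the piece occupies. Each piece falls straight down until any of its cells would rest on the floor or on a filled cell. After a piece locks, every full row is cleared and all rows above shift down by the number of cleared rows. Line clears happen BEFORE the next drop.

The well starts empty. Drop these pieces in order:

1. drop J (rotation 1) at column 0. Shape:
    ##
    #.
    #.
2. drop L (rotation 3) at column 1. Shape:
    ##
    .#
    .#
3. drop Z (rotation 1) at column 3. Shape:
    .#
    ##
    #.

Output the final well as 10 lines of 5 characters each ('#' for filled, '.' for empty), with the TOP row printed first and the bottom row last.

Answer: .....
.....
.....
.....
.....
.....
.##..
###.#
#.###
#..#.

Derivation:
Drop 1: J rot1 at col 0 lands with bottom-row=0; cleared 0 line(s) (total 0); column heights now [3 3 0 0 0], max=3
Drop 2: L rot3 at col 1 lands with bottom-row=1; cleared 0 line(s) (total 0); column heights now [3 4 4 0 0], max=4
Drop 3: Z rot1 at col 3 lands with bottom-row=0; cleared 0 line(s) (total 0); column heights now [3 4 4 2 3], max=4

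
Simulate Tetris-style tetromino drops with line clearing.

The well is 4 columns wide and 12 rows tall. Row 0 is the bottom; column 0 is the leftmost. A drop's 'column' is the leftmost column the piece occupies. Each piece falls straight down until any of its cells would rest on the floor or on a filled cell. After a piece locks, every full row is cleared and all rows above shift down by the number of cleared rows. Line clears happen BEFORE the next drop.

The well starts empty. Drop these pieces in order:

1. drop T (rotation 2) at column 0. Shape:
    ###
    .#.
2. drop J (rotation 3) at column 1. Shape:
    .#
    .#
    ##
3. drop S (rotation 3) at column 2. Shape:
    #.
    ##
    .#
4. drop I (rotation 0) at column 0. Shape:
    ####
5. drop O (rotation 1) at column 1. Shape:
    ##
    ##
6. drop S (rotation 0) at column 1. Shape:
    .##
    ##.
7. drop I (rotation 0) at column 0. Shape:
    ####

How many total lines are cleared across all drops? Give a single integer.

Answer: 2

Derivation:
Drop 1: T rot2 at col 0 lands with bottom-row=0; cleared 0 line(s) (total 0); column heights now [2 2 2 0], max=2
Drop 2: J rot3 at col 1 lands with bottom-row=2; cleared 0 line(s) (total 0); column heights now [2 3 5 0], max=5
Drop 3: S rot3 at col 2 lands with bottom-row=4; cleared 0 line(s) (total 0); column heights now [2 3 7 6], max=7
Drop 4: I rot0 at col 0 lands with bottom-row=7; cleared 1 line(s) (total 1); column heights now [2 3 7 6], max=7
Drop 5: O rot1 at col 1 lands with bottom-row=7; cleared 0 line(s) (total 1); column heights now [2 9 9 6], max=9
Drop 6: S rot0 at col 1 lands with bottom-row=9; cleared 0 line(s) (total 1); column heights now [2 10 11 11], max=11
Drop 7: I rot0 at col 0 lands with bottom-row=11; cleared 1 line(s) (total 2); column heights now [2 10 11 11], max=11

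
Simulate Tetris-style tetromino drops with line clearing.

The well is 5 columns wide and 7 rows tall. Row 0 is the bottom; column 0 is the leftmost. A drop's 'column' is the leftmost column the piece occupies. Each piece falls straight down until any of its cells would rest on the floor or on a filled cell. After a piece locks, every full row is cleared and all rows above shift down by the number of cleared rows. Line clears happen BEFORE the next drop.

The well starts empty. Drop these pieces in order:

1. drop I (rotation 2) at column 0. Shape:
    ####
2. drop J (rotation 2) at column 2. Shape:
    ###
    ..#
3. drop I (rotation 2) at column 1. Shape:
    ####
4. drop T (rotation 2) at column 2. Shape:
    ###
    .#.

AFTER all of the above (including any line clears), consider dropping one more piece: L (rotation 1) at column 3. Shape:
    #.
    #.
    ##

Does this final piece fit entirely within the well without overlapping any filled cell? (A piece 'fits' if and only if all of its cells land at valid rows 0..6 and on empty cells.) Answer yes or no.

Drop 1: I rot2 at col 0 lands with bottom-row=0; cleared 0 line(s) (total 0); column heights now [1 1 1 1 0], max=1
Drop 2: J rot2 at col 2 lands with bottom-row=0; cleared 1 line(s) (total 1); column heights now [0 0 1 1 1], max=1
Drop 3: I rot2 at col 1 lands with bottom-row=1; cleared 0 line(s) (total 1); column heights now [0 2 2 2 2], max=2
Drop 4: T rot2 at col 2 lands with bottom-row=2; cleared 0 line(s) (total 1); column heights now [0 2 4 4 4], max=4
Test piece L rot1 at col 3 (width 2): heights before test = [0 2 4 4 4]; fits = True

Answer: yes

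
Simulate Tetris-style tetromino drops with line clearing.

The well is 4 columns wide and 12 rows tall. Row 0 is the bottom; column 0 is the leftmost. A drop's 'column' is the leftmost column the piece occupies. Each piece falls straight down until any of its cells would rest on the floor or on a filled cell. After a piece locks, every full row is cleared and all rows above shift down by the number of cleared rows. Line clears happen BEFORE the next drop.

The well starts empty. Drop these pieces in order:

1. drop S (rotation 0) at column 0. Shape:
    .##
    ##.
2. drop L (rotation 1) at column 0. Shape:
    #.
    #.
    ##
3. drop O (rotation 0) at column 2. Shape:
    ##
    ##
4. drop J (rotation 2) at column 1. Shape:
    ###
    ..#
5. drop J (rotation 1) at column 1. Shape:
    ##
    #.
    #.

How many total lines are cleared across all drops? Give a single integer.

Drop 1: S rot0 at col 0 lands with bottom-row=0; cleared 0 line(s) (total 0); column heights now [1 2 2 0], max=2
Drop 2: L rot1 at col 0 lands with bottom-row=2; cleared 0 line(s) (total 0); column heights now [5 3 2 0], max=5
Drop 3: O rot0 at col 2 lands with bottom-row=2; cleared 1 line(s) (total 1); column heights now [4 2 3 3], max=4
Drop 4: J rot2 at col 1 lands with bottom-row=3; cleared 0 line(s) (total 1); column heights now [4 5 5 5], max=5
Drop 5: J rot1 at col 1 lands with bottom-row=5; cleared 0 line(s) (total 1); column heights now [4 8 8 5], max=8

Answer: 1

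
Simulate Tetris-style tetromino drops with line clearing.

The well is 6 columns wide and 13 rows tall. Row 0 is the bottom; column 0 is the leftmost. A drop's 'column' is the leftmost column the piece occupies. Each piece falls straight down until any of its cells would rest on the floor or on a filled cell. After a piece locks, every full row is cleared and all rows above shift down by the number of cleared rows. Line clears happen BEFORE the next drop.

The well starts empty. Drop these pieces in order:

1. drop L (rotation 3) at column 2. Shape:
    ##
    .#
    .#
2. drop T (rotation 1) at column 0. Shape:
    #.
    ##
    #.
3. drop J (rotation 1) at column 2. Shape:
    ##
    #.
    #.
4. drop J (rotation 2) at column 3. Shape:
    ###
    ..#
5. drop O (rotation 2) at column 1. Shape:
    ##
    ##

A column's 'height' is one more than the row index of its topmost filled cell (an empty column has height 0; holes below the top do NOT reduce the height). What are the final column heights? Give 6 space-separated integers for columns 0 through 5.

Drop 1: L rot3 at col 2 lands with bottom-row=0; cleared 0 line(s) (total 0); column heights now [0 0 3 3 0 0], max=3
Drop 2: T rot1 at col 0 lands with bottom-row=0; cleared 0 line(s) (total 0); column heights now [3 2 3 3 0 0], max=3
Drop 3: J rot1 at col 2 lands with bottom-row=3; cleared 0 line(s) (total 0); column heights now [3 2 6 6 0 0], max=6
Drop 4: J rot2 at col 3 lands with bottom-row=5; cleared 0 line(s) (total 0); column heights now [3 2 6 7 7 7], max=7
Drop 5: O rot2 at col 1 lands with bottom-row=6; cleared 0 line(s) (total 0); column heights now [3 8 8 7 7 7], max=8

Answer: 3 8 8 7 7 7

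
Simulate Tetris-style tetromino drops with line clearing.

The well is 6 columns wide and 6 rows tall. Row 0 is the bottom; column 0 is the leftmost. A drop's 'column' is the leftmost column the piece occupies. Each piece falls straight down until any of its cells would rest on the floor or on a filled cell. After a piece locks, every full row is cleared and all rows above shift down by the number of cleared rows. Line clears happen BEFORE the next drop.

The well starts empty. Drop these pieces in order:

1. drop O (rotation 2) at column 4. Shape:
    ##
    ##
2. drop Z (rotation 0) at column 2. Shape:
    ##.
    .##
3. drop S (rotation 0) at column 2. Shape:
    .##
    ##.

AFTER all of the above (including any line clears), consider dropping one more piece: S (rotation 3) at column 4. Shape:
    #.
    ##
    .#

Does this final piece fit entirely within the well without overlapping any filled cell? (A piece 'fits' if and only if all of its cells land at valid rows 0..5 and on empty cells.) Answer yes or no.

Drop 1: O rot2 at col 4 lands with bottom-row=0; cleared 0 line(s) (total 0); column heights now [0 0 0 0 2 2], max=2
Drop 2: Z rot0 at col 2 lands with bottom-row=2; cleared 0 line(s) (total 0); column heights now [0 0 4 4 3 2], max=4
Drop 3: S rot0 at col 2 lands with bottom-row=4; cleared 0 line(s) (total 0); column heights now [0 0 5 6 6 2], max=6
Test piece S rot3 at col 4 (width 2): heights before test = [0 0 5 6 6 2]; fits = False

Answer: no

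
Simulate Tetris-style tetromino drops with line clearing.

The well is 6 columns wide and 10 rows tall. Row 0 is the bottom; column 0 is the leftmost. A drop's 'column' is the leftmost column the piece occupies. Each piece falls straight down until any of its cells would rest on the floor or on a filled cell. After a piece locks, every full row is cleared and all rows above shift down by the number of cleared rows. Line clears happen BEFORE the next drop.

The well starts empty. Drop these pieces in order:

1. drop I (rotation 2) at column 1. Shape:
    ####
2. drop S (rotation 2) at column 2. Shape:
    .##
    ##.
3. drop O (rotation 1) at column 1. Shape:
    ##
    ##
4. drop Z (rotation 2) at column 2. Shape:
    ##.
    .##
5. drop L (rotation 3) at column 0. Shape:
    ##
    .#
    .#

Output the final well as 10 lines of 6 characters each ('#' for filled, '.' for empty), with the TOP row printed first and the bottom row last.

Answer: ......
......
......
##....
.#....
.###..
.####.
.####.
..##..
.####.

Derivation:
Drop 1: I rot2 at col 1 lands with bottom-row=0; cleared 0 line(s) (total 0); column heights now [0 1 1 1 1 0], max=1
Drop 2: S rot2 at col 2 lands with bottom-row=1; cleared 0 line(s) (total 0); column heights now [0 1 2 3 3 0], max=3
Drop 3: O rot1 at col 1 lands with bottom-row=2; cleared 0 line(s) (total 0); column heights now [0 4 4 3 3 0], max=4
Drop 4: Z rot2 at col 2 lands with bottom-row=3; cleared 0 line(s) (total 0); column heights now [0 4 5 5 4 0], max=5
Drop 5: L rot3 at col 0 lands with bottom-row=4; cleared 0 line(s) (total 0); column heights now [7 7 5 5 4 0], max=7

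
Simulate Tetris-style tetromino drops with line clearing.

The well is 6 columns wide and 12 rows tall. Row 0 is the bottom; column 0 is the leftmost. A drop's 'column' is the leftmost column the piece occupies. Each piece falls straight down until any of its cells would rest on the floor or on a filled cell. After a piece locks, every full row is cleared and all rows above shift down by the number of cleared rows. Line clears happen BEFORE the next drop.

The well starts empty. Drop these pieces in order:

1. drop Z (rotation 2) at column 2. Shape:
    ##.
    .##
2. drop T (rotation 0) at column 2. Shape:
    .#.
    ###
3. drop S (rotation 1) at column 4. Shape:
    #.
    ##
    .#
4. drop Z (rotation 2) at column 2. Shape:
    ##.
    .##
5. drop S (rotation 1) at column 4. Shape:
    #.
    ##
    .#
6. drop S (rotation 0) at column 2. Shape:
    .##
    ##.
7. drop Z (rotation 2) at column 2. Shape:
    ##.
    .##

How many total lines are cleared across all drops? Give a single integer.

Answer: 0

Derivation:
Drop 1: Z rot2 at col 2 lands with bottom-row=0; cleared 0 line(s) (total 0); column heights now [0 0 2 2 1 0], max=2
Drop 2: T rot0 at col 2 lands with bottom-row=2; cleared 0 line(s) (total 0); column heights now [0 0 3 4 3 0], max=4
Drop 3: S rot1 at col 4 lands with bottom-row=2; cleared 0 line(s) (total 0); column heights now [0 0 3 4 5 4], max=5
Drop 4: Z rot2 at col 2 lands with bottom-row=5; cleared 0 line(s) (total 0); column heights now [0 0 7 7 6 4], max=7
Drop 5: S rot1 at col 4 lands with bottom-row=5; cleared 0 line(s) (total 0); column heights now [0 0 7 7 8 7], max=8
Drop 6: S rot0 at col 2 lands with bottom-row=7; cleared 0 line(s) (total 0); column heights now [0 0 8 9 9 7], max=9
Drop 7: Z rot2 at col 2 lands with bottom-row=9; cleared 0 line(s) (total 0); column heights now [0 0 11 11 10 7], max=11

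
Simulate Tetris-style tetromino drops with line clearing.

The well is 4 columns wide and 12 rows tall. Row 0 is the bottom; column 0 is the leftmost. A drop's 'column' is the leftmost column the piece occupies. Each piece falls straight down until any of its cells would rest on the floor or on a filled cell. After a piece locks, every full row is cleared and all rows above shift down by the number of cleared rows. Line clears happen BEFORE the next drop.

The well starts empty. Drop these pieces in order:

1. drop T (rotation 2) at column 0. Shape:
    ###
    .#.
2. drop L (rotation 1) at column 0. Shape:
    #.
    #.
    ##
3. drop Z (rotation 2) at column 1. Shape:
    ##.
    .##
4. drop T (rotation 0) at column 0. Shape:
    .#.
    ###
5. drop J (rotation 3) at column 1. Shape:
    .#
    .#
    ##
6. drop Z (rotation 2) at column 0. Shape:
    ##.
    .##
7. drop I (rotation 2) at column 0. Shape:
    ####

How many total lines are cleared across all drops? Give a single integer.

Drop 1: T rot2 at col 0 lands with bottom-row=0; cleared 0 line(s) (total 0); column heights now [2 2 2 0], max=2
Drop 2: L rot1 at col 0 lands with bottom-row=2; cleared 0 line(s) (total 0); column heights now [5 3 2 0], max=5
Drop 3: Z rot2 at col 1 lands with bottom-row=2; cleared 1 line(s) (total 1); column heights now [4 3 3 0], max=4
Drop 4: T rot0 at col 0 lands with bottom-row=4; cleared 0 line(s) (total 1); column heights now [5 6 5 0], max=6
Drop 5: J rot3 at col 1 lands with bottom-row=6; cleared 0 line(s) (total 1); column heights now [5 7 9 0], max=9
Drop 6: Z rot2 at col 0 lands with bottom-row=9; cleared 0 line(s) (total 1); column heights now [11 11 10 0], max=11
Drop 7: I rot2 at col 0 lands with bottom-row=11; cleared 1 line(s) (total 2); column heights now [11 11 10 0], max=11

Answer: 2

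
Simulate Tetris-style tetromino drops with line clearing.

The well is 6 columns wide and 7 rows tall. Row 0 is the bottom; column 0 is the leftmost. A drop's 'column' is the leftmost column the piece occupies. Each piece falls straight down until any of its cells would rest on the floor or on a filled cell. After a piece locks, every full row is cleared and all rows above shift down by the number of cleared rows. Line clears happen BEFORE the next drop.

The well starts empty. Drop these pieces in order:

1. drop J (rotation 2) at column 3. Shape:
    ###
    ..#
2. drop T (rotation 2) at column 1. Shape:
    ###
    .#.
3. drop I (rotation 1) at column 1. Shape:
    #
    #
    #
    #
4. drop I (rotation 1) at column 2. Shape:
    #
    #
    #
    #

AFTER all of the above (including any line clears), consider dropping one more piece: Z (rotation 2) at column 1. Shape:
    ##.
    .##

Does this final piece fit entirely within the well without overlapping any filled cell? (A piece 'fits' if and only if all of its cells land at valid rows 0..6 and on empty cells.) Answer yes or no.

Drop 1: J rot2 at col 3 lands with bottom-row=0; cleared 0 line(s) (total 0); column heights now [0 0 0 2 2 2], max=2
Drop 2: T rot2 at col 1 lands with bottom-row=1; cleared 0 line(s) (total 0); column heights now [0 3 3 3 2 2], max=3
Drop 3: I rot1 at col 1 lands with bottom-row=3; cleared 0 line(s) (total 0); column heights now [0 7 3 3 2 2], max=7
Drop 4: I rot1 at col 2 lands with bottom-row=3; cleared 0 line(s) (total 0); column heights now [0 7 7 3 2 2], max=7
Test piece Z rot2 at col 1 (width 3): heights before test = [0 7 7 3 2 2]; fits = False

Answer: no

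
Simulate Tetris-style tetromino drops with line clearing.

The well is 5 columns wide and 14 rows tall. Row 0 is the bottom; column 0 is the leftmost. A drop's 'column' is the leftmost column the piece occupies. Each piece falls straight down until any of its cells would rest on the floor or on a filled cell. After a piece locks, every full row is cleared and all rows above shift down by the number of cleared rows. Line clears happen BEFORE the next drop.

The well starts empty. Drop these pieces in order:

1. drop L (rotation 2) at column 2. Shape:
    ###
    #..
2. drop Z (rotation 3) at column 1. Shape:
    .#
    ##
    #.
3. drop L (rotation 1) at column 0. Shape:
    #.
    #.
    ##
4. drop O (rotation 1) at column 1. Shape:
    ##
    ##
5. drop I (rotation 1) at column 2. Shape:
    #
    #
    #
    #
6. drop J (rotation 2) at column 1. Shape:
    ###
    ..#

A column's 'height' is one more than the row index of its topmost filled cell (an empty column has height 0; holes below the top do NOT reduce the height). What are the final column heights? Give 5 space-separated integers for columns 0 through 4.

Drop 1: L rot2 at col 2 lands with bottom-row=0; cleared 0 line(s) (total 0); column heights now [0 0 2 2 2], max=2
Drop 2: Z rot3 at col 1 lands with bottom-row=1; cleared 0 line(s) (total 0); column heights now [0 3 4 2 2], max=4
Drop 3: L rot1 at col 0 lands with bottom-row=3; cleared 0 line(s) (total 0); column heights now [6 4 4 2 2], max=6
Drop 4: O rot1 at col 1 lands with bottom-row=4; cleared 0 line(s) (total 0); column heights now [6 6 6 2 2], max=6
Drop 5: I rot1 at col 2 lands with bottom-row=6; cleared 0 line(s) (total 0); column heights now [6 6 10 2 2], max=10
Drop 6: J rot2 at col 1 lands with bottom-row=9; cleared 0 line(s) (total 0); column heights now [6 11 11 11 2], max=11

Answer: 6 11 11 11 2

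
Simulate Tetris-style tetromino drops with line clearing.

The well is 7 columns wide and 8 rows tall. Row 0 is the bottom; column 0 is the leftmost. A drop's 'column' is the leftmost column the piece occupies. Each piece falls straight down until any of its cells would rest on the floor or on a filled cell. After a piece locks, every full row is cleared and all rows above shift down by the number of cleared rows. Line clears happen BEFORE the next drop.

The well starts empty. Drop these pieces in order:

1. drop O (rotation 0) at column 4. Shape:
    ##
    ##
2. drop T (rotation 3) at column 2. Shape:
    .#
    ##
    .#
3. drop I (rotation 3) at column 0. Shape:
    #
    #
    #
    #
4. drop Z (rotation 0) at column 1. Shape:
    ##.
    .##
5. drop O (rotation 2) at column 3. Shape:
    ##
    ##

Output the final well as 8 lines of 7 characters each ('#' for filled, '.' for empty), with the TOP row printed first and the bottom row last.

Answer: .......
.......
...##..
.####..
#.##...
#..#...
#.####.
#..###.

Derivation:
Drop 1: O rot0 at col 4 lands with bottom-row=0; cleared 0 line(s) (total 0); column heights now [0 0 0 0 2 2 0], max=2
Drop 2: T rot3 at col 2 lands with bottom-row=0; cleared 0 line(s) (total 0); column heights now [0 0 2 3 2 2 0], max=3
Drop 3: I rot3 at col 0 lands with bottom-row=0; cleared 0 line(s) (total 0); column heights now [4 0 2 3 2 2 0], max=4
Drop 4: Z rot0 at col 1 lands with bottom-row=3; cleared 0 line(s) (total 0); column heights now [4 5 5 4 2 2 0], max=5
Drop 5: O rot2 at col 3 lands with bottom-row=4; cleared 0 line(s) (total 0); column heights now [4 5 5 6 6 2 0], max=6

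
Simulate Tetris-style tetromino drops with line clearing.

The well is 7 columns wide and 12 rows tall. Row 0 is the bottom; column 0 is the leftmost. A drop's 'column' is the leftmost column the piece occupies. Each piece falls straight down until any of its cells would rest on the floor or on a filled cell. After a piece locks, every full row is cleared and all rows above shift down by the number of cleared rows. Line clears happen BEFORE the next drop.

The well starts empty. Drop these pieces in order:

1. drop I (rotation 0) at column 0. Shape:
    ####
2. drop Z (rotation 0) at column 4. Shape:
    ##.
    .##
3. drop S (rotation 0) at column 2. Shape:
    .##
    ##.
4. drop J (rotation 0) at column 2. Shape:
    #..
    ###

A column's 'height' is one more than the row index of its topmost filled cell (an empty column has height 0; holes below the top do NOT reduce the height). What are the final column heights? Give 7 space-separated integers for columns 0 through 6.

Answer: 1 1 5 4 4 2 1

Derivation:
Drop 1: I rot0 at col 0 lands with bottom-row=0; cleared 0 line(s) (total 0); column heights now [1 1 1 1 0 0 0], max=1
Drop 2: Z rot0 at col 4 lands with bottom-row=0; cleared 0 line(s) (total 0); column heights now [1 1 1 1 2 2 1], max=2
Drop 3: S rot0 at col 2 lands with bottom-row=1; cleared 0 line(s) (total 0); column heights now [1 1 2 3 3 2 1], max=3
Drop 4: J rot0 at col 2 lands with bottom-row=3; cleared 0 line(s) (total 0); column heights now [1 1 5 4 4 2 1], max=5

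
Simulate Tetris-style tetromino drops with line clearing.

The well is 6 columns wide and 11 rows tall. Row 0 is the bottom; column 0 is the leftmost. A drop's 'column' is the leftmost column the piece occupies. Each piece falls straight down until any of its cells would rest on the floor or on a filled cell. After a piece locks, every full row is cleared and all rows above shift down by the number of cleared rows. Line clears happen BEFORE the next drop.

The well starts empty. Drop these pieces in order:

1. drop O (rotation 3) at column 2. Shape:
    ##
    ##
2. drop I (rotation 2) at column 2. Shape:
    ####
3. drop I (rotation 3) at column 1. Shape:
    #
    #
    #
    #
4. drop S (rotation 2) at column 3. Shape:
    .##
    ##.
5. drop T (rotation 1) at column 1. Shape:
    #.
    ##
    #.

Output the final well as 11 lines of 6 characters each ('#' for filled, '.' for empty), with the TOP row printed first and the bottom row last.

Answer: ......
......
......
......
.#....
.##...
.#..##
.#.##.
.#####
.###..
.###..

Derivation:
Drop 1: O rot3 at col 2 lands with bottom-row=0; cleared 0 line(s) (total 0); column heights now [0 0 2 2 0 0], max=2
Drop 2: I rot2 at col 2 lands with bottom-row=2; cleared 0 line(s) (total 0); column heights now [0 0 3 3 3 3], max=3
Drop 3: I rot3 at col 1 lands with bottom-row=0; cleared 0 line(s) (total 0); column heights now [0 4 3 3 3 3], max=4
Drop 4: S rot2 at col 3 lands with bottom-row=3; cleared 0 line(s) (total 0); column heights now [0 4 3 4 5 5], max=5
Drop 5: T rot1 at col 1 lands with bottom-row=4; cleared 0 line(s) (total 0); column heights now [0 7 6 4 5 5], max=7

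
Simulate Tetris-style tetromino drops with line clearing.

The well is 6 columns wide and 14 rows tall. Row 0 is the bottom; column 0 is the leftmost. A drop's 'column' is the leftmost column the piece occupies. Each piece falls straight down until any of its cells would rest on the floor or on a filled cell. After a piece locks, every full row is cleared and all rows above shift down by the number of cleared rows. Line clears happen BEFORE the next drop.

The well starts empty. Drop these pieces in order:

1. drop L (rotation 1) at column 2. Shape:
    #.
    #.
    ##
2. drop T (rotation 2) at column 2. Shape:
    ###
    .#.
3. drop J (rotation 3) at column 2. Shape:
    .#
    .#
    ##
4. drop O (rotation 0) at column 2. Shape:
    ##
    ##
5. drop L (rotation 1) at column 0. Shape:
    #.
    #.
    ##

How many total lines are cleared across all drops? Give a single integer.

Drop 1: L rot1 at col 2 lands with bottom-row=0; cleared 0 line(s) (total 0); column heights now [0 0 3 1 0 0], max=3
Drop 2: T rot2 at col 2 lands with bottom-row=2; cleared 0 line(s) (total 0); column heights now [0 0 4 4 4 0], max=4
Drop 3: J rot3 at col 2 lands with bottom-row=4; cleared 0 line(s) (total 0); column heights now [0 0 5 7 4 0], max=7
Drop 4: O rot0 at col 2 lands with bottom-row=7; cleared 0 line(s) (total 0); column heights now [0 0 9 9 4 0], max=9
Drop 5: L rot1 at col 0 lands with bottom-row=0; cleared 0 line(s) (total 0); column heights now [3 1 9 9 4 0], max=9

Answer: 0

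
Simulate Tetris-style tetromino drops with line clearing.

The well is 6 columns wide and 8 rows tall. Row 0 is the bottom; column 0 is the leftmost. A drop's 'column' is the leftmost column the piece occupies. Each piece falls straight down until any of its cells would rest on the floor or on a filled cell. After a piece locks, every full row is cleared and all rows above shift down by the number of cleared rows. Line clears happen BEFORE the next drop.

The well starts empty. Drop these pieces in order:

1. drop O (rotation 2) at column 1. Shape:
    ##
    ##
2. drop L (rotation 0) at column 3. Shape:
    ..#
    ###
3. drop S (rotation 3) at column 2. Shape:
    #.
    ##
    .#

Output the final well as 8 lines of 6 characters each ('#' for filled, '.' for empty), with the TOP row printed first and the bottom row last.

Drop 1: O rot2 at col 1 lands with bottom-row=0; cleared 0 line(s) (total 0); column heights now [0 2 2 0 0 0], max=2
Drop 2: L rot0 at col 3 lands with bottom-row=0; cleared 0 line(s) (total 0); column heights now [0 2 2 1 1 2], max=2
Drop 3: S rot3 at col 2 lands with bottom-row=1; cleared 0 line(s) (total 0); column heights now [0 2 4 3 1 2], max=4

Answer: ......
......
......
......
..#...
..##..
.###.#
.#####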